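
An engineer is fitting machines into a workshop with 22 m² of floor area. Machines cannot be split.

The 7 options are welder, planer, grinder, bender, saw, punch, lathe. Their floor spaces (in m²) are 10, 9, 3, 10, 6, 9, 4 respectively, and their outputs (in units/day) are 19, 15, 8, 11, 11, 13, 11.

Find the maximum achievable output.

Allowing fractional choices, the relaxed optimum would be about 47.2, but machines are indivisible.
planer + grinder + saw + lathe: floor space 9 + 3 + 6 + 4 = 22 ≤ 22, output 15 + 8 + 11 + 11 = 45.
welder + planer + grinder: floor space 10 + 9 + 3 = 22 ≤ 22, output 19 + 15 + 8 = 42.
grinder + saw + punch + lathe: floor space 3 + 6 + 9 + 4 = 22 ≤ 22, output 8 + 11 + 13 + 11 = 43.
Best is planer, grinder, saw, and lathe with total output 45.

45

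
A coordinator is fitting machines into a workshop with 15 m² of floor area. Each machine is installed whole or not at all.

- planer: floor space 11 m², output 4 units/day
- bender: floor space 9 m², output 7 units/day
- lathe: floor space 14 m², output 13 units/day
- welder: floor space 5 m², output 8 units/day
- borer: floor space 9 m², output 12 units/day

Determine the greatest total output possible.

This is an integer program with binary decision variables.
Allowing fractional choices, the relaxed optimum would be about 20.9, but machines are indivisible.
bender + welder: floor space 9 + 5 = 14 ≤ 15, output 7 + 8 = 15.
welder + borer: floor space 5 + 9 = 14 ≤ 15, output 8 + 12 = 20.
Best is welder and borer with total output 20.

20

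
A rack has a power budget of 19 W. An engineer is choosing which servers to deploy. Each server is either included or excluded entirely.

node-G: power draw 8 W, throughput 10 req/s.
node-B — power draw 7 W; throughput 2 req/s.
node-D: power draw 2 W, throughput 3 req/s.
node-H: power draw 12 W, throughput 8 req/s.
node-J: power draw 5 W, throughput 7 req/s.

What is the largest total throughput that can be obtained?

Allowing fractional choices, the relaxed optimum would be about 22.7, but servers are indivisible.
node-G + node-D + node-J: power draw 8 + 2 + 5 = 15 ≤ 19, throughput 10 + 3 + 7 = 20.
node-D + node-H + node-J: power draw 2 + 12 + 5 = 19 ≤ 19, throughput 3 + 8 + 7 = 18.
Best is node-G, node-D, and node-J with total throughput 20.

20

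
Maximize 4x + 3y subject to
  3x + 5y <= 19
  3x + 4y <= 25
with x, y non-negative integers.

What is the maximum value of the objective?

Relaxing integrality, the LP optimum is 25.33 at (x,y) = (6.33, 0), which is not an integer point.
(x,y)=(6,0): 3·6+5·0=18≤19, 3·6+4·0=18≤25, objective 24.
(x,y)=(5,0): 3·5+5·0=15≤19, 3·5+4·0=15≤25, objective 20.
The best lattice point is (6,0), giving 24.

24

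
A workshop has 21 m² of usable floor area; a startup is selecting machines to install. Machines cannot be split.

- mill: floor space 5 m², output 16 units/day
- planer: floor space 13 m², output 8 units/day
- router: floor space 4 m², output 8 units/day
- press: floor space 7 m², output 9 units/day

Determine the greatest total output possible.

This is a 0-1 knapsack instance.
Take mill, router, and press: floor space 5 + 4 + 7 = 16 ≤ 21, output 16 + 8 + 9 = 33.
No other feasible combination does better.

33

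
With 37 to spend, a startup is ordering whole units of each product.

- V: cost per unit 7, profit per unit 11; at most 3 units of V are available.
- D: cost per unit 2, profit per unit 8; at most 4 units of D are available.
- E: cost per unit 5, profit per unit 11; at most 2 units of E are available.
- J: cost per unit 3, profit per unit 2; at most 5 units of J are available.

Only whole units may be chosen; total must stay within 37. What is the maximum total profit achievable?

79

D has the best ratio (8/2); taking only D gives at most 4×8 = 32 (stopped by the supply cap of 4).
Mixing does better — 3×V, 3×D, and 2×E: cost 37 ≤ 37, profit 3·11 + 3·8 + 2·11 = 79.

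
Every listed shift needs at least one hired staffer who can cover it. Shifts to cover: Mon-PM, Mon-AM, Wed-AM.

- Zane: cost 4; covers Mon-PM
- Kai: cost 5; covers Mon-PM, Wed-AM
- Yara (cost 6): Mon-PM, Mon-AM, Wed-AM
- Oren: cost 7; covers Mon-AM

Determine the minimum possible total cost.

Yara alone covers Mon-PM, Mon-AM, Wed-AM — every shift.
Total cost: 6.
No cover costs less than 6.

6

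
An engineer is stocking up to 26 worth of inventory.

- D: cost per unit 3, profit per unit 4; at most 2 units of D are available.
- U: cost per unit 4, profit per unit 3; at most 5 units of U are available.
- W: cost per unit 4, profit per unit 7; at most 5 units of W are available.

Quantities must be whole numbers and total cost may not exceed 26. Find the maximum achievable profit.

2×D and 5×W: cost 26 ≤ 26, profit 2·4 + 5·7 = 43.
1×D and 5×W: cost 23 ≤ 26, profit 1·4 + 5·7 = 39.
Best is 43.

43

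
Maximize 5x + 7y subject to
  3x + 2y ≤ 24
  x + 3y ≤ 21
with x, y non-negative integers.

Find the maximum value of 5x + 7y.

(x,y)=(3,6): 3·3+2·6=21≤24, 1·3+3·6=21≤21, objective 57.
(x,y)=(4,5): 3·4+2·5=22≤24, 1·4+3·5=19≤21, objective 55.
(x,y)=(5,4): 3·5+2·4=23≤24, 1·5+3·4=17≤21, objective 53.
No feasible integer point exceeds 57.

57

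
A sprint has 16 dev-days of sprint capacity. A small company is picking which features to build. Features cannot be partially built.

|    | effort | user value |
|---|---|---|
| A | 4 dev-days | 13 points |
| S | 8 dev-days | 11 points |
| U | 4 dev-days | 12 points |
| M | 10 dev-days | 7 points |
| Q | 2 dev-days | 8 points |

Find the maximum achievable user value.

Treat it as a binary knapsack problem.
A + U + Q: effort 4 + 4 + 2 = 10 ≤ 16, user value 13 + 12 + 8 = 33.
A + S + U: effort 4 + 8 + 4 = 16 ≤ 16, user value 13 + 11 + 12 = 36.
A + S + Q: effort 4 + 8 + 2 = 14 ≤ 16, user value 13 + 11 + 8 = 32.
Best is A, S, and U with total user value 36.

36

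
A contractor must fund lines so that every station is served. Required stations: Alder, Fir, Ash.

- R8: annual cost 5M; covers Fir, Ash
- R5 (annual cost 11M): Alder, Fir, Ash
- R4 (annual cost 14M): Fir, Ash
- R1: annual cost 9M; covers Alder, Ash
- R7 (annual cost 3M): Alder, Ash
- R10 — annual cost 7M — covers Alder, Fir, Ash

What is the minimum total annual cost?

This is a weighted set-cover instance.
R10 alone covers Alder, Fir, Ash — every station.
Total annual cost: 7.

7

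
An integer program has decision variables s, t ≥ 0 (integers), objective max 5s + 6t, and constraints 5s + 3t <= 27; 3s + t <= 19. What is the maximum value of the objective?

54

(s,t)=(0,9): 5·0+3·9=27≤27, 3·0+1·9=9≤19, objective 54.
(s,t)=(0,8): 5·0+3·8=24≤27, 3·0+1·8=8≤19, objective 48.
No feasible integer point exceeds 54.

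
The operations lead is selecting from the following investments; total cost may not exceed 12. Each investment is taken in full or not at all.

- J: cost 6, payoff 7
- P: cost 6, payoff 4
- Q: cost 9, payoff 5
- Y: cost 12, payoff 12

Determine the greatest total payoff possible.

This is a 0-1 knapsack instance.
Allowing fractional choices, the relaxed optimum would be about 13.0, but investments are indivisible.
J: cost 6 ≤ 12, payoff 7.
Y: cost 12 ≤ 12, payoff 12.
J + P: cost 6 + 6 = 12 ≤ 12, payoff 7 + 4 = 11.
Best is Y with total payoff 12.

12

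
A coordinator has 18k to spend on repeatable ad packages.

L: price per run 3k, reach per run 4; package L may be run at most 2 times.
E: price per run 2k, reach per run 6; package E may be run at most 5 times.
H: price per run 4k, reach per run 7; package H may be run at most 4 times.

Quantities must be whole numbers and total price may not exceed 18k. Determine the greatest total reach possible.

Take 5×E and 2×H: price 18 ≤ 18, reach 5·6 + 2·7 = 44.
E has the best ratio (6/2) and is taken to its limit of 5; remaining capacity is filled optimally with the others.

44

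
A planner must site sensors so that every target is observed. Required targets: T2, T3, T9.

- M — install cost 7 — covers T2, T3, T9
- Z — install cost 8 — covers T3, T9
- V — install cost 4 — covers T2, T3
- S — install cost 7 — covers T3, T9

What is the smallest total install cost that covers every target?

The greedy cost-per-new-target heuristic would pick V and M for 11, but a cheaper cover exists.
M alone covers T2, T3, T9 — every target.
Total install cost: 7.
No cover costs less than 7.

7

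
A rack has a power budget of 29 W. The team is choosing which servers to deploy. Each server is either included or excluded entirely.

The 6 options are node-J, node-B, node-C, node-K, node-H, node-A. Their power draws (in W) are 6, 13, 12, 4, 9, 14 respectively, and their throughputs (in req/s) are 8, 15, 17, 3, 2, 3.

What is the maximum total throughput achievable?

Take node-B, node-C, and node-K: power draw 13 + 12 + 4 = 29 ≤ 29, throughput 15 + 17 + 3 = 35.
No other feasible combination does better.

35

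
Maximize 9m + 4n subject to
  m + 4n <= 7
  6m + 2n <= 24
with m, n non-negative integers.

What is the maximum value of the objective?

36

The continuous relaxation peaks at (3.73, 0.818) with value 36.82; rounding to a feasible lattice point costs some objective.
(m,n)=(4,0): 1·4+4·0=4≤7, 6·4+2·0=24≤24, objective 36.
(m,n)=(3,1): 1·3+4·1=7≤7, 6·3+2·1=20≤24, objective 31.
(m,n)=(3,0): 1·3+4·0=3≤7, 6·3+2·0=18≤24, objective 27.
No feasible integer point exceeds 36.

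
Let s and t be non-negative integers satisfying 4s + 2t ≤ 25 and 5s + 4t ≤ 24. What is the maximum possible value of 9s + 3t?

The continuous relaxation peaks at (4.8, 0) with value 43.20; rounding to a feasible lattice point costs some objective.
(s,t)=(4,1): 4·4+2·1=18≤25, 5·4+4·1=24≤24, objective 39.
(s,t)=(4,0): 4·4+2·0=16≤25, 5·4+4·0=20≤24, objective 36.
(s,t)=(3,2): 4·3+2·2=16≤25, 5·3+4·2=23≤24, objective 33.
The best lattice point is (4,1), giving 39.

39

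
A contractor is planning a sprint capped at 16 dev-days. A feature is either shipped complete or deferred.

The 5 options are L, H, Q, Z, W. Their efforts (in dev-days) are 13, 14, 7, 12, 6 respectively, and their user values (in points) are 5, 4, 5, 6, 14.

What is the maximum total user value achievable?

This is a 0-1 knapsack instance.
Allowing fractional choices, the relaxed optimum would be about 20.5, but features are indivisible.
W: effort 6 ≤ 16, user value 14.
Q + W: effort 7 + 6 = 13 ≤ 16, user value 5 + 14 = 19.
Z: effort 12 ≤ 16, user value 6.
Best is Q and W with total user value 19.

19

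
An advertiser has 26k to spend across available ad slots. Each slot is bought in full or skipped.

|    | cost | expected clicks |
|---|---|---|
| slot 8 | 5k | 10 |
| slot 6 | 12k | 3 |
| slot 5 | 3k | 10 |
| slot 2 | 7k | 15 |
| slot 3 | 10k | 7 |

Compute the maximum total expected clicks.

This is a 0-1 knapsack instance.
slot 8 + slot 5 + slot 2 + slot 3: cost 5 + 3 + 7 + 10 = 25 ≤ 26, expected clicks 10 + 10 + 15 + 7 = 42.
slot 5 + slot 2 + slot 3: cost 3 + 7 + 10 = 20 ≤ 26, expected clicks 10 + 15 + 7 = 32.
slot 8 + slot 5 + slot 2: cost 5 + 3 + 7 = 15 ≤ 26, expected clicks 10 + 10 + 15 = 35.
Best is slot 8, slot 5, slot 2, and slot 3 with total expected clicks 42.

42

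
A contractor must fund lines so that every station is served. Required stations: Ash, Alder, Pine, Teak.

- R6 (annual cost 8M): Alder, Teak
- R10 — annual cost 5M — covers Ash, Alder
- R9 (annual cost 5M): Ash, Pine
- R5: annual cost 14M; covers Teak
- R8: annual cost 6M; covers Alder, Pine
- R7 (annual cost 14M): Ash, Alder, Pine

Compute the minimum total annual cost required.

13

This is an integer covering problem.
The greedy cost-per-new-station heuristic would pick R10, R9, and R6 for 18, but a cheaper cover exists.
Choose R6 and R9: together they cover Ash, Alder, Pine, Teak — every station.
Total annual cost: 8 + 5 = 13.
No cover costs less than 13.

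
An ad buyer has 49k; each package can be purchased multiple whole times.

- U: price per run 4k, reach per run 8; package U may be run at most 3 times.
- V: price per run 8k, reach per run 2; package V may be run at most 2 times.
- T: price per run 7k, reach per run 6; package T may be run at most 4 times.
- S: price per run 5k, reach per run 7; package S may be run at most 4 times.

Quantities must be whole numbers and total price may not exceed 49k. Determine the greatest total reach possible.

64

This is a bounded integer knapsack.
3×U, 2×T, and 4×S: price 46 ≤ 49, reach 3·8 + 2·6 + 4·7 = 64.
3×U, 3×T, and 3×S: price 48 ≤ 49, reach 3·8 + 3·6 + 3·7 = 63.
Best is 64.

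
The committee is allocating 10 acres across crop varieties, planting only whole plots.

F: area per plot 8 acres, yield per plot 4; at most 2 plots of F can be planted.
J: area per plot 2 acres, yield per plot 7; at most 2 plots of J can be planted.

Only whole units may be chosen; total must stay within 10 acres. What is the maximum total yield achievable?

This is a bounded integer knapsack.
2×J: area 4 ≤ 10, yield 2·7 = 14.
1×F and 1×J: area 10 ≤ 10, yield 1·4 + 1·7 = 11.
Best is 14.

14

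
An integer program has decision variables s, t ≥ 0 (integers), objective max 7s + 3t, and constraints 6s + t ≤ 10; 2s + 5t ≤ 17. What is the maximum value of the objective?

16

(s,t)=(1,3): 6·1+1·3=9≤10, 2·1+5·3=17≤17, objective 16.
(s,t)=(1,2): 6·1+1·2=8≤10, 2·1+5·2=12≤17, objective 13.
The best lattice point is (1,3), giving 16.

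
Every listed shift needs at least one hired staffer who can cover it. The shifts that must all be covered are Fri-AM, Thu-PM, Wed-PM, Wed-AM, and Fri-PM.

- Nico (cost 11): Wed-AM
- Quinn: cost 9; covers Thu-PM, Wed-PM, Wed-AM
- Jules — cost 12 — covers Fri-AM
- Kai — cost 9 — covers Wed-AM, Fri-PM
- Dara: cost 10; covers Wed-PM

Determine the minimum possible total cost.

Choose Quinn, Jules, and Kai: together they cover Fri-AM, Thu-PM, Wed-PM, Wed-AM, Fri-PM — every shift.
Total cost: 9 + 12 + 9 = 30.
No cover costs less than 30.

30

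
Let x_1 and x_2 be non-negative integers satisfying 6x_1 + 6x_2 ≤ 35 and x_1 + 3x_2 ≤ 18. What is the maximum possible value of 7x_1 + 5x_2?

(x_1,x_2)=(5,0): 6·5+6·0=30≤35, 1·5+3·0=5≤18, objective 35.
(x_1,x_2)=(4,1): 6·4+6·1=30≤35, 1·4+3·1=7≤18, objective 33.
(x_1,x_2)=(4,0): 6·4+6·0=24≤35, 1·4+3·0=4≤18, objective 28.
No feasible integer point exceeds 35.

35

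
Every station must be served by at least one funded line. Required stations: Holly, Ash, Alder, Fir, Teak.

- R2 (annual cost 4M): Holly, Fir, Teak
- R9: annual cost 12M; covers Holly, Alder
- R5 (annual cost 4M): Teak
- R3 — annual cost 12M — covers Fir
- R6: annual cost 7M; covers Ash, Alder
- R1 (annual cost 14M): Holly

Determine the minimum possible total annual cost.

11

Choose R2 and R6: together they cover Holly, Ash, Alder, Fir, Teak — every station.
Total annual cost: 4 + 7 = 11.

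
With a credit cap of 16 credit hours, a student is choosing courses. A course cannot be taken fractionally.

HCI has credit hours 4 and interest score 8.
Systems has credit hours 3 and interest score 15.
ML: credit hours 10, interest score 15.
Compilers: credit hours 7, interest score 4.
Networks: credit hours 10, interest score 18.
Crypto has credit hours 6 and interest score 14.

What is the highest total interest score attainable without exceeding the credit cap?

Take HCI, Systems, and Crypto: credit hours 4 + 3 + 6 = 13 ≤ 16, interest score 8 + 15 + 14 = 37.
No other feasible combination does better.

37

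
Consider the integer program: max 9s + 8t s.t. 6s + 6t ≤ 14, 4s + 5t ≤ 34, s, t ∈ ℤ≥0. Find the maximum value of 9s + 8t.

Relaxing integrality, the LP optimum is 21.00 at (s,t) = (2.33, 0), which is not an integer point.
(s,t)=(2,0): 6·2+6·0=12≤14, 4·2+5·0=8≤34, objective 18.
(s,t)=(1,1): 6·1+6·1=12≤14, 4·1+5·1=9≤34, objective 17.
Maximum is 18 at (s,t)=(2,0).

18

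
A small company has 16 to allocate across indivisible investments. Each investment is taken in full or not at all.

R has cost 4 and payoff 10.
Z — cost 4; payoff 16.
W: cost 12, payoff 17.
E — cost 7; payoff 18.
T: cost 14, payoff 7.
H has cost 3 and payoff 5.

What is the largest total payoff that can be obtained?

Treat it as a binary knapsack problem.
Take R, Z, and E: cost 4 + 4 + 7 = 15 ≤ 16, payoff 10 + 16 + 18 = 44.
No other feasible combination does better.

44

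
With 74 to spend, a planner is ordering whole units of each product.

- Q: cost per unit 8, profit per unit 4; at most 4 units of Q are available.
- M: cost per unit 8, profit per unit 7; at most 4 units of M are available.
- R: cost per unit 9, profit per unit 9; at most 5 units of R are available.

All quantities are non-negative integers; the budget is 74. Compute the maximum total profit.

66

4×M and 4×R: cost 68 ≤ 74, profit 4·7 + 4·9 = 64.
3×M and 5×R: cost 69 ≤ 74, profit 3·7 + 5·9 = 66.
Best is 66.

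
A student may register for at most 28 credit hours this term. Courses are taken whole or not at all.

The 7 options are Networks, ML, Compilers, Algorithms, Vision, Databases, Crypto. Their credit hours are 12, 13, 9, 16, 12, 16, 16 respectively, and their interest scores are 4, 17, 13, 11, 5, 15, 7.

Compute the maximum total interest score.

Take ML and Compilers: credit hours 13 + 9 = 22 ≤ 28, interest score 17 + 13 = 30.
No other feasible combination does better.

30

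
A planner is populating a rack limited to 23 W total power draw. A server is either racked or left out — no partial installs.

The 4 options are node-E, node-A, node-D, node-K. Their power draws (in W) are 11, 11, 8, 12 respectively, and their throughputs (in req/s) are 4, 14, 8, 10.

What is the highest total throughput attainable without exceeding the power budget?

24

Allowing fractional choices, the relaxed optimum would be about 25.3, but servers are indivisible.
node-A + node-K: power draw 11 + 12 = 23 ≤ 23, throughput 14 + 10 = 24.
node-D + node-K: power draw 8 + 12 = 20 ≤ 23, throughput 8 + 10 = 18.
node-A + node-D: power draw 11 + 8 = 19 ≤ 23, throughput 14 + 8 = 22.
Best is node-A and node-K with total throughput 24.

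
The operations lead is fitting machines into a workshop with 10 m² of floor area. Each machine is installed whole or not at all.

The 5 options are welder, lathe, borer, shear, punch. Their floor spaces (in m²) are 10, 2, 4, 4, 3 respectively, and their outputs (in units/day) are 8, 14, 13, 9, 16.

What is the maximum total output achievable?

Take lathe, borer, and punch: floor space 2 + 4 + 3 = 9 ≤ 10, output 14 + 13 + 16 = 43.
No other feasible combination does better.

43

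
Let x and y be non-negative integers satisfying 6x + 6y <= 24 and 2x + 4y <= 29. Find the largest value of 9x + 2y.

(x,y)=(4,0): 6·4+6·0=24≤24, 2·4+4·0=8≤29, objective 36.
(x,y)=(3,1): 6·3+6·1=24≤24, 2·3+4·1=10≤29, objective 29.
(x,y)=(3,0): 6·3+6·0=18≤24, 2·3+4·0=6≤29, objective 27.
The best lattice point is (4,0), giving 36.

36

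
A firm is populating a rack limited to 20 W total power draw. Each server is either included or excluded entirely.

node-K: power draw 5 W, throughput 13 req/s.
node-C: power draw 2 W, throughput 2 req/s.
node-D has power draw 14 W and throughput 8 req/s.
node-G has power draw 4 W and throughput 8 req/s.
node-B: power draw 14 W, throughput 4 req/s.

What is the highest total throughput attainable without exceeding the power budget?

23

node-K + node-C + node-G: power draw 5 + 2 + 4 = 11 ≤ 20, throughput 13 + 2 + 8 = 23.
node-K + node-G: power draw 5 + 4 = 9 ≤ 20, throughput 13 + 8 = 21.
Best is node-K, node-C, and node-G with total throughput 23.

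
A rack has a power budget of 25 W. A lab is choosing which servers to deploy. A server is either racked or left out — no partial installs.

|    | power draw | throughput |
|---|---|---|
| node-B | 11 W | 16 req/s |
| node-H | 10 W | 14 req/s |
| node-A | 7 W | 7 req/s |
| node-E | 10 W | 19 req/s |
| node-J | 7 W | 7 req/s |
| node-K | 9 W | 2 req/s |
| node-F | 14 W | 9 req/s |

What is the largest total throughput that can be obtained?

35

Allowing fractional choices, the relaxed optimum would be about 40.6, but servers are indivisible.
node-B + node-E: power draw 11 + 10 = 21 ≤ 25, throughput 16 + 19 = 35.
node-H + node-E: power draw 10 + 10 = 20 ≤ 25, throughput 14 + 19 = 33.
Best is node-B and node-E with total throughput 35.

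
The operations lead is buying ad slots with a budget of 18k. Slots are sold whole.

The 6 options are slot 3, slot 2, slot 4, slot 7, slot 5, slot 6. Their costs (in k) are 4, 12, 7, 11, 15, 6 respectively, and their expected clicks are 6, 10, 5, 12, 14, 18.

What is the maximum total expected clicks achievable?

30

slot 3 + slot 4 + slot 6: cost 4 + 7 + 6 = 17 ≤ 18, expected clicks 6 + 5 + 18 = 29.
slot 7 + slot 6: cost 11 + 6 = 17 ≤ 18, expected clicks 12 + 18 = 30.
slot 2 + slot 6: cost 12 + 6 = 18 ≤ 18, expected clicks 10 + 18 = 28.
Best is slot 7 and slot 6 with total expected clicks 30.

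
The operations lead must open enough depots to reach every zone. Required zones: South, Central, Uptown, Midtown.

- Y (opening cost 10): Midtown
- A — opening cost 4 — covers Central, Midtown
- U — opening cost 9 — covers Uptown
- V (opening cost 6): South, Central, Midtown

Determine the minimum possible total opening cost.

15

This is a weighted set-cover instance.
Choose U and V: together they cover South, Central, Uptown, Midtown — every zone.
Total opening cost: 9 + 6 = 15.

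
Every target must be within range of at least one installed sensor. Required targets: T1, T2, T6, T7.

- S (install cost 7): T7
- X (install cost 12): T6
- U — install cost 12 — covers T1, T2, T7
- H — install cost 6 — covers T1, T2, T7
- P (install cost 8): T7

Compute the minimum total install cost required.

This is an integer covering problem.
Choose X and H: together they cover T1, T2, T6, T7 — every target.
Total install cost: 12 + 6 = 18.
No cover costs less than 18.

18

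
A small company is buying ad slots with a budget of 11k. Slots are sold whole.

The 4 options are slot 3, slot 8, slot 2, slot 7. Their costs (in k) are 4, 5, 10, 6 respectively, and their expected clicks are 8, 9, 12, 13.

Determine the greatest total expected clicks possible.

22

This is a 0-1 knapsack instance.
Take slot 8 and slot 7: cost 5 + 6 = 11 ≤ 11, expected clicks 9 + 13 = 22.
No other feasible combination does better.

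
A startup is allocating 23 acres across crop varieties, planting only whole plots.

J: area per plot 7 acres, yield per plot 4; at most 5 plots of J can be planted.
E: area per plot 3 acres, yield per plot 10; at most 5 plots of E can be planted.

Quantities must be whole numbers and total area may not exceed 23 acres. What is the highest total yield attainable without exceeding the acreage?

This is a bounded integer knapsack.
Take 1×J and 5×E: area 22 ≤ 23, yield 1·4 + 5·10 = 54.
E has the best ratio (10/3) and is taken to its limit of 5; remaining capacity is filled optimally with the others.

54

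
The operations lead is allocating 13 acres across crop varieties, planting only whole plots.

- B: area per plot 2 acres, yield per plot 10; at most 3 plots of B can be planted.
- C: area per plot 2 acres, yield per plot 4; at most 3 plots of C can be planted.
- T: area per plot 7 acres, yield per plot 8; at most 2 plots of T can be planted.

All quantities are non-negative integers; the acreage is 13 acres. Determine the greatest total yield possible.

42

This is a bounded integer knapsack.
3×B and 3×C: area 12 ≤ 13, yield 3·10 + 3·4 = 42.
3×B and 1×T: area 13 ≤ 13, yield 3·10 + 1·8 = 38.
Best is 42.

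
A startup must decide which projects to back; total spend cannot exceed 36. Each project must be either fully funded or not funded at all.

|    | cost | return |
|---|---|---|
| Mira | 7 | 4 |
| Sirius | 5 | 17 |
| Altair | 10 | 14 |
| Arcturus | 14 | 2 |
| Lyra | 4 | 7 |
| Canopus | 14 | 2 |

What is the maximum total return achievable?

42

Allowing fractional choices, the relaxed optimum would be about 43.4, but projects are indivisible.
Sirius + Altair + Arcturus + Lyra: cost 5 + 10 + 14 + 4 = 33 ≤ 36, return 17 + 14 + 2 + 7 = 40.
Mira + Sirius + Altair + Lyra: cost 7 + 5 + 10 + 4 = 26 ≤ 36, return 4 + 17 + 14 + 7 = 42.
Sirius + Altair + Lyra + Canopus: cost 5 + 10 + 4 + 14 = 33 ≤ 36, return 17 + 14 + 7 + 2 = 40.
Best is Mira, Sirius, Altair, and Lyra with total return 42.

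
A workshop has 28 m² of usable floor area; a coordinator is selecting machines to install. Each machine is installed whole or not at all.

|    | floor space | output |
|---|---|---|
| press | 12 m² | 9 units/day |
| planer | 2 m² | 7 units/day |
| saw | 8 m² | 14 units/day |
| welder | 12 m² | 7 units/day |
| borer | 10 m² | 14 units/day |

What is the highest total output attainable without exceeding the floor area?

This is a 0-1 knapsack instance.
Allowing fractional choices, the relaxed optimum would be about 41.0, but machines are indivisible.
press + planer + saw: floor space 12 + 2 + 8 = 22 ≤ 28, output 9 + 7 + 14 = 30.
press + planer + borer: floor space 12 + 2 + 10 = 24 ≤ 28, output 9 + 7 + 14 = 30.
planer + saw + borer: floor space 2 + 8 + 10 = 20 ≤ 28, output 7 + 14 + 14 = 35.
Best is planer, saw, and borer with total output 35.

35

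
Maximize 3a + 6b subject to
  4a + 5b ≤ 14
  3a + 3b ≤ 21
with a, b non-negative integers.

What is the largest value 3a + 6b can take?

15

(a,b)=(1,2) is feasible, giving 15.
(a,b)=(2,1) is feasible, giving 12.
(a,b)=(0,2) is feasible, giving 12.
(a,b)=(1,1) is feasible, giving 9.
The best lattice point is (1,2), giving 15.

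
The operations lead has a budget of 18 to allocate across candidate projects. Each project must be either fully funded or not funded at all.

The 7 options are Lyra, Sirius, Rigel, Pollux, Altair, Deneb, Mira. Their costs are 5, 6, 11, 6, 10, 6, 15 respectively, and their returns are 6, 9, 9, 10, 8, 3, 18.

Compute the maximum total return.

This is an integer program with binary decision variables.
Take Lyra, Sirius, and Pollux: cost 5 + 6 + 6 = 17 ≤ 18, return 6 + 9 + 10 = 25.
No other feasible combination does better.

25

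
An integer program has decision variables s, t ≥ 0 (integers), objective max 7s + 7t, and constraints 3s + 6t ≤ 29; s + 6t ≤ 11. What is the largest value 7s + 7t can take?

The continuous relaxation peaks at (9.67, 0) with value 67.67; rounding to a feasible lattice point costs some objective.
(s,t)=(9,0): 3·9+6·0=27≤29, 1·9+6·0=9≤11, objective 63.
(s,t)=(8,0): 3·8+6·0=24≤29, 1·8+6·0=8≤11, objective 56.
No feasible integer point exceeds 63.

63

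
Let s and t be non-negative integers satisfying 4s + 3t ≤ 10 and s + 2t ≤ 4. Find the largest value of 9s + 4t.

18

(s,t)=(2,0) is feasible, giving 18.
(s,t)=(1,1) is feasible, giving 13.
(s,t)=(1,0) is feasible, giving 9.
The best lattice point is (2,0), giving 18.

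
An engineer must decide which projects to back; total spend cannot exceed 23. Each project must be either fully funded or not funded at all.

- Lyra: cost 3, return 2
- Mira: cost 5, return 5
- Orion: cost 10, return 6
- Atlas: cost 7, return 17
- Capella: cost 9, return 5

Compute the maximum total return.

Allowing fractional choices, the relaxed optimum would be about 28.8, but projects are indivisible.
Mira + Orion + Atlas: cost 5 + 10 + 7 = 22 ≤ 23, return 5 + 6 + 17 = 28.
Mira + Atlas + Capella: cost 5 + 7 + 9 = 21 ≤ 23, return 5 + 17 + 5 = 27.
Lyra + Orion + Atlas: cost 3 + 10 + 7 = 20 ≤ 23, return 2 + 6 + 17 = 25.
Best is Mira, Orion, and Atlas with total return 28.

28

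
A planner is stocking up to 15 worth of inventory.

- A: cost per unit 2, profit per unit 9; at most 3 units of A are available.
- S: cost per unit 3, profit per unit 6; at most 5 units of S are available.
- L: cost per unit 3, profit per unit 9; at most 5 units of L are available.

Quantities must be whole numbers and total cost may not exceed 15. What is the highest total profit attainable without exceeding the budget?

A has the best ratio (9/2); taking only A gives at most 3×9 = 27 (stopped by the supply cap of 3).
Mixing does better — 3×A and 3×L: cost 15 ≤ 15, profit 3·9 + 3·9 = 54.

54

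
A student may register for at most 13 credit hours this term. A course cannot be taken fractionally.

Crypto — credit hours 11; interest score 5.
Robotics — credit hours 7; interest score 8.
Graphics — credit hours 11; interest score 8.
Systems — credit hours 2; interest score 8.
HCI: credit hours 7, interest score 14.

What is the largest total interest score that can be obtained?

22

Take Systems and HCI: credit hours 2 + 7 = 9 ≤ 13, interest score 8 + 14 = 22.
No other feasible combination does better.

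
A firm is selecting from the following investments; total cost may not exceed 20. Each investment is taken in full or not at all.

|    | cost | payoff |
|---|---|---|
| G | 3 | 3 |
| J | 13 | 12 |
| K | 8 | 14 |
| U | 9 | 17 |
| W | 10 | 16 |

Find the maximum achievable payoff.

This is an integer program with binary decision variables.
Allowing fractional choices, the relaxed optimum would be about 35.8, but investments are indivisible.
U + W: cost 9 + 10 = 19 ≤ 20, payoff 17 + 16 = 33.
K + U: cost 8 + 9 = 17 ≤ 20, payoff 14 + 17 = 31.
G + K + U: cost 3 + 8 + 9 = 20 ≤ 20, payoff 3 + 14 + 17 = 34.
Best is G, K, and U with total payoff 34.

34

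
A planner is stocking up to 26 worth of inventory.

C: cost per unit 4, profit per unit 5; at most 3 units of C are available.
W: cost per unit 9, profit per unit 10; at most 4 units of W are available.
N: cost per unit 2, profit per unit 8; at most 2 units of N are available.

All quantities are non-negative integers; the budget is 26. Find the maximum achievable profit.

This is a bounded integer knapsack.
Take 1×C, 2×W, and 2×N: cost 26 ≤ 26, profit 1·5 + 2·10 + 2·8 = 41.
N has the best ratio (8/2) and is taken to its limit of 2; remaining capacity is filled optimally with the others.

41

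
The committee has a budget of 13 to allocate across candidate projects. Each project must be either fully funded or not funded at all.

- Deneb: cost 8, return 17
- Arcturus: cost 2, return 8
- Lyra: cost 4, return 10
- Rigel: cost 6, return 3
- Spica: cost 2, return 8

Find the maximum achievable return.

Take Deneb, Arcturus, and Spica: cost 8 + 2 + 2 = 12 ≤ 13, return 17 + 8 + 8 = 33.
No other feasible combination does better.

33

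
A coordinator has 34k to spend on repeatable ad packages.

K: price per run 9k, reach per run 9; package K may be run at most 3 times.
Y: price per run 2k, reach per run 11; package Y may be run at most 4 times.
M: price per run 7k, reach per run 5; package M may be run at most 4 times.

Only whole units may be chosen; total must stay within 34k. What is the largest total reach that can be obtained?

Take 2×K, 4×Y, and 1×M: price 33 ≤ 34, reach 2·9 + 4·11 + 1·5 = 67.
Y has the best ratio (11/2) and is taken to its limit of 4; remaining capacity is filled optimally with the others.

67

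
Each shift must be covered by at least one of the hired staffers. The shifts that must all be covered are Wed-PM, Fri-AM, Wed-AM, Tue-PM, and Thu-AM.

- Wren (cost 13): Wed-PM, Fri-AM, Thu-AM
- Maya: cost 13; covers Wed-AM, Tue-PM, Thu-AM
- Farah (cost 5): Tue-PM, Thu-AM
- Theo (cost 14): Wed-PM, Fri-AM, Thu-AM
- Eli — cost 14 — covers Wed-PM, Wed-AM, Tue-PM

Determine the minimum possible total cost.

Choose Wren and Maya: together they cover Wed-PM, Fri-AM, Wed-AM, Tue-PM, Thu-AM — every shift.
Total cost: 13 + 13 = 26.

26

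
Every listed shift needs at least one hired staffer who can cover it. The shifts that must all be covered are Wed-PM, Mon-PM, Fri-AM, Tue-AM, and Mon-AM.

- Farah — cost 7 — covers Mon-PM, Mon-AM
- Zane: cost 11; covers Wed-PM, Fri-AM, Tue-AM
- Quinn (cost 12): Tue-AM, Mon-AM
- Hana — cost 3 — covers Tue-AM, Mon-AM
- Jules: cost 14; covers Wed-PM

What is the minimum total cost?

The greedy cost-per-new-shift heuristic would pick Hana, Zane, and Farah for 21, but a cheaper cover exists.
Choose Farah and Zane: together they cover Wed-PM, Mon-PM, Fri-AM, Tue-AM, Mon-AM — every shift.
Total cost: 7 + 11 = 18.
No cover costs less than 18.

18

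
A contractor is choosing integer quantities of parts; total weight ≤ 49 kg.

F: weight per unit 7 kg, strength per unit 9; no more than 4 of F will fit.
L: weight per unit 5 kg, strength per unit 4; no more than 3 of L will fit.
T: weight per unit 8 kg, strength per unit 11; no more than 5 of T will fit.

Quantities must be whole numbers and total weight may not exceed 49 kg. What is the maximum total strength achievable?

This is a bounded integer knapsack.
T has the best ratio (11/8); taking only T gives at most 5×11 = 55 (stopped by the supply cap of 5).
Mixing does better — 1×F and 5×T: weight 47 ≤ 49, strength 1·9 + 5·11 = 64.

64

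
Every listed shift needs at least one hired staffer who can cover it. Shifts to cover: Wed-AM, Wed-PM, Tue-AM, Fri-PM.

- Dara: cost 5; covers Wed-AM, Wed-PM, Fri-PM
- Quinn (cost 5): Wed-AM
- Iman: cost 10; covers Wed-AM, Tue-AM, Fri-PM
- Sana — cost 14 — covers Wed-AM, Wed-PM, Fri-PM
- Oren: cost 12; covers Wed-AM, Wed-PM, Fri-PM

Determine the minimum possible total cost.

15

Choose Dara and Iman: together they cover Wed-AM, Wed-PM, Tue-AM, Fri-PM — every shift.
Total cost: 5 + 10 = 15.
No cover costs less than 15.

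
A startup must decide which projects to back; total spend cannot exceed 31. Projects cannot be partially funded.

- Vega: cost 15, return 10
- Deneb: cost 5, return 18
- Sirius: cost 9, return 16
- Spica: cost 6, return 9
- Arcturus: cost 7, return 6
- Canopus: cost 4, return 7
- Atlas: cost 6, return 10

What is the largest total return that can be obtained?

60

Treat it as a binary knapsack problem.
Take Deneb, Sirius, Spica, Canopus, and Atlas: cost 5 + 9 + 6 + 4 + 6 = 30 ≤ 31, return 18 + 16 + 9 + 7 + 10 = 60.
No other feasible combination does better.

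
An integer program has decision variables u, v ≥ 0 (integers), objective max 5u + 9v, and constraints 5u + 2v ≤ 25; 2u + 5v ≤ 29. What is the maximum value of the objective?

The continuous relaxation peaks at (3.19, 4.52) with value 56.67; rounding to a feasible lattice point costs some objective.
(u,v)=(2,5): 5·2+2·5=20≤25, 2·2+5·5=29≤29, objective 55.
(u,v)=(3,4): 5·3+2·4=23≤25, 2·3+5·4=26≤29, objective 51.
No feasible integer point exceeds 55.

55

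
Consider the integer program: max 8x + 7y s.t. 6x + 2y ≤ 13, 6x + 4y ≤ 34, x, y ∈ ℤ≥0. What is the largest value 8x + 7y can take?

42

(x,y)=(0,6) is feasible, giving 42.
(x,y)=(0,5) is feasible, giving 35.
No feasible integer point exceeds 42.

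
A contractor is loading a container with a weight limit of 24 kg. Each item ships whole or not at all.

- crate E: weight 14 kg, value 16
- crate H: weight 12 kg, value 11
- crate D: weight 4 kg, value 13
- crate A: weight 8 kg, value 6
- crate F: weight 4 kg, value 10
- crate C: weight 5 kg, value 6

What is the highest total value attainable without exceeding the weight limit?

Allowing fractional choices, the relaxed optimum would be about 41.6, but items are indivisible.
crate D + crate A + crate F + crate C: weight 4 + 8 + 4 + 5 = 21 ≤ 24, value 13 + 6 + 10 + 6 = 35.
crate E + crate D + crate F: weight 14 + 4 + 4 = 22 ≤ 24, value 16 + 13 + 10 = 39.
Best is crate E, crate D, and crate F with total value 39.

39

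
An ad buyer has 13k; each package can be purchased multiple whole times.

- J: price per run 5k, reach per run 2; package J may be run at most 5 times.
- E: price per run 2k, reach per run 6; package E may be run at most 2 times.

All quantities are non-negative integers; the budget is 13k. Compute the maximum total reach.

14

E has the best ratio (6/2); taking only E gives at most 2×6 = 12 (stopped by the supply cap of 2).
Mixing does better — 1×J and 2×E: price 9 ≤ 13, reach 1·2 + 2·6 = 14.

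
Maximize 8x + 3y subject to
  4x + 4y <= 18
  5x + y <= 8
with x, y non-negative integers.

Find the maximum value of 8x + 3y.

(x,y)=(1,3): 4·1+4·3=16≤18, 5·1+1·3=8≤8, objective 17.
(x,y)=(1,2): 4·1+4·2=12≤18, 5·1+1·2=7≤8, objective 14.
(x,y)=(0,4): 4·0+4·4=16≤18, 5·0+1·4=4≤8, objective 12.
(x,y)=(0,3): 4·0+4·3=12≤18, 5·0+1·3=3≤8, objective 9.
The best lattice point is (1,3), giving 17.

17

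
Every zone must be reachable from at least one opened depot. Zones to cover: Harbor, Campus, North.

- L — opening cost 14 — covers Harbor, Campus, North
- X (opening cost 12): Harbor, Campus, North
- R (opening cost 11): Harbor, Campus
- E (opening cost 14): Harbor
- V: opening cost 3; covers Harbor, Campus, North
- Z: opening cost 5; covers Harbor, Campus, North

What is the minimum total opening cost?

V alone covers Harbor, Campus, North — every zone.
Total opening cost: 3.
No cover costs less than 3.

3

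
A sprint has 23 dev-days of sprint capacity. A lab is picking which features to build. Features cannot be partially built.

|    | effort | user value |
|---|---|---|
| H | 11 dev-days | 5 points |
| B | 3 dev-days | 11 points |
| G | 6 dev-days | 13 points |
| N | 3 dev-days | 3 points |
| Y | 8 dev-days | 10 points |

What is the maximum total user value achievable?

Allowing fractional choices, the relaxed optimum would be about 38.4, but features are indivisible.
B + G + N + Y: effort 3 + 6 + 3 + 8 = 20 ≤ 23, user value 11 + 13 + 3 + 10 = 37.
B + G + Y: effort 3 + 6 + 8 = 17 ≤ 23, user value 11 + 13 + 10 = 34.
H + B + G + N: effort 11 + 3 + 6 + 3 = 23 ≤ 23, user value 5 + 11 + 13 + 3 = 32.
Best is B, G, N, and Y with total user value 37.

37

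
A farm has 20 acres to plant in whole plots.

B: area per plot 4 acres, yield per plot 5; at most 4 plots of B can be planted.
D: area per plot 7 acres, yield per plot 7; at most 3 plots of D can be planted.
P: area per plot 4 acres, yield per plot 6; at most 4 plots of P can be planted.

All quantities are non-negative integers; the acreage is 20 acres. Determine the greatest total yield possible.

1×B and 4×P: area 20 ≤ 20, yield 1·5 + 4·6 = 29.
2×B and 3×P: area 20 ≤ 20, yield 2·5 + 3·6 = 28.
Best is 29.

29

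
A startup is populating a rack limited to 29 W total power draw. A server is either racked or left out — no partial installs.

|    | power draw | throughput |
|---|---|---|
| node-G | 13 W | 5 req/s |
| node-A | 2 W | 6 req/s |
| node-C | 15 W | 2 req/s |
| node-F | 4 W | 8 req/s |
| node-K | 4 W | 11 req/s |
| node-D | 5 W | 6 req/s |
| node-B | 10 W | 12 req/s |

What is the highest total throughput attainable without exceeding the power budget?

node-A + node-F + node-K + node-B: power draw 2 + 4 + 4 + 10 = 20 ≤ 29, throughput 6 + 8 + 11 + 12 = 37.
node-F + node-K + node-D + node-B: power draw 4 + 4 + 5 + 10 = 23 ≤ 29, throughput 8 + 11 + 6 + 12 = 37.
node-A + node-F + node-K + node-D + node-B: power draw 2 + 4 + 4 + 5 + 10 = 25 ≤ 29, throughput 6 + 8 + 11 + 6 + 12 = 43.
Best is node-A, node-F, node-K, node-D, and node-B with total throughput 43.

43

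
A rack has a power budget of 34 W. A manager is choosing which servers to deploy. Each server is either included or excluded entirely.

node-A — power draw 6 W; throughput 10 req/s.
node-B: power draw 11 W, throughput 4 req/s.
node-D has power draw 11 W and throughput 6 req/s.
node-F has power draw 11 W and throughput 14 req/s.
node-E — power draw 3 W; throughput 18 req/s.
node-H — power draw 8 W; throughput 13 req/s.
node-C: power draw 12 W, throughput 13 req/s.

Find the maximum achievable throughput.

58

This is a 0-1 knapsack instance.
node-A + node-F + node-E + node-C: power draw 6 + 11 + 3 + 12 = 32 ≤ 34, throughput 10 + 14 + 18 + 13 = 55.
node-A + node-F + node-E + node-H: power draw 6 + 11 + 3 + 8 = 28 ≤ 34, throughput 10 + 14 + 18 + 13 = 55.
node-F + node-E + node-H + node-C: power draw 11 + 3 + 8 + 12 = 34 ≤ 34, throughput 14 + 18 + 13 + 13 = 58.
Best is node-F, node-E, node-H, and node-C with total throughput 58.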